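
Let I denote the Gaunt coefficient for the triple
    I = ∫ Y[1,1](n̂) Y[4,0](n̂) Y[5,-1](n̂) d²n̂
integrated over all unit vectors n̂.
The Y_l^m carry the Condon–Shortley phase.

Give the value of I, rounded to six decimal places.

-0.190188

Rules hold: Σm=0, L=10 even, 3≤5≤5.
N = 3·9·11 = 297
Δ = 0!·2!·8!/11! = 1/495
Racah Σ t=0..0: t=0:+1/576 = 1/576
⇒ 3j(1 4 5; 0 0 0)² = 5/99, sgn -1
Racah Σ t=0..0: t=0:+1/1152 = 1/1152
⇒ 3j(1 4 5; 1 0 -1)² = 1/33, sgn +1
4πI² = N·(3j₀)²·(3jₘ)² = 5/11
I = -1·√(0.454545/4π) = -0.19018827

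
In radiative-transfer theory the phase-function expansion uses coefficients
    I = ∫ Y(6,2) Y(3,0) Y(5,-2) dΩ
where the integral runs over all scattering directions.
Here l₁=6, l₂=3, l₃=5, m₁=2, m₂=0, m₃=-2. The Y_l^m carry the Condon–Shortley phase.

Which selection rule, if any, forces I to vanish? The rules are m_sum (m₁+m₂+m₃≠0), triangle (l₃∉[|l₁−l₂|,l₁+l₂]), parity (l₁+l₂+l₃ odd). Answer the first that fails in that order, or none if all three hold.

none

m₁+m₂+m₃ = 2 + 0 − 2 = 0  ✓
triangle: |6−3|=3 ≤ l₃=5 ≤ 6+3=9  ✓
parity: l₁+l₂+l₃ = 14 is even  ✓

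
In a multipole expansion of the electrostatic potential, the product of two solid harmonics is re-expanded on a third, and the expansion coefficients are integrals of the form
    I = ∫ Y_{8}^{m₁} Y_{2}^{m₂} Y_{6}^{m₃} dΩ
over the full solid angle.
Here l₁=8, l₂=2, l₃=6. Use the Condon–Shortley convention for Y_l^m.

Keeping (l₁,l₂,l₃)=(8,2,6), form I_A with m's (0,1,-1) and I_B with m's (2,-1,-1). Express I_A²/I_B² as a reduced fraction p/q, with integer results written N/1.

28/45

l's match ⇒ only the (l;m) 3-j factors differ between A and B.
A: triangle coeff Δ(8,2,6) = 1/30940; Σ_t [3,3]: t=3:−1/3628800 = -1/3628800; (3j)²=16/1105 [(8 2 6; 0 1 -1)], sign=+1
B: triangle coeff Δ(8,2,6) = 1/30940; Σ_t [1,1]: t=1:−1/3628800 = -1/3628800; (3j)²=36/1547 [(8 2 6; 2 -1 -1)], sign=+1
I_A²/I_B² = (16/1105)/(36/1547) = 28/45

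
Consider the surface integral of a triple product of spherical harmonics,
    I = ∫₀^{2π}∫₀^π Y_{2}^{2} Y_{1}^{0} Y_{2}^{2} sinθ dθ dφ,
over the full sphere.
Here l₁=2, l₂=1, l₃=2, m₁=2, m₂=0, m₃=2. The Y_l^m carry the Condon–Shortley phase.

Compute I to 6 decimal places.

2 + 0 + 2 = 4 ≠ 0: azimuthal integral kills it; I = 0

0.000000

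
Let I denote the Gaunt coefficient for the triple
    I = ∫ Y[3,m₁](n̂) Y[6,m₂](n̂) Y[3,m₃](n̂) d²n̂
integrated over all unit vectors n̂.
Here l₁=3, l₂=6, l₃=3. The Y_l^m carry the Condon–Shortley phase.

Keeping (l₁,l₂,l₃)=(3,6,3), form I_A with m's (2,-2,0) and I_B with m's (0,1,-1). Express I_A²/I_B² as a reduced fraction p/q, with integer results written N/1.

Shared (l₁,l₂,l₃)=(3,6,3): N and (l;000)² cancel in I_A²/I_B².
A: Δ = 6!·0!·6!/13! = 1/12012; Racah Σ t=1..1: t=1:−1/4320 = -1/4320; ⇒ 3j(3 6 3; 2 -2 0)² = 8/429, sgn +1
B: Δ = 6!·0!·6!/13! = 1/12012; Racah Σ t=3..3: t=3:−1/1728 = -1/1728; ⇒ 3j(3 6 3; 0 1 -1)² = 25/858, sgn -1
I_A²/I_B² = (8/429)/(25/858) = 16/25

16/25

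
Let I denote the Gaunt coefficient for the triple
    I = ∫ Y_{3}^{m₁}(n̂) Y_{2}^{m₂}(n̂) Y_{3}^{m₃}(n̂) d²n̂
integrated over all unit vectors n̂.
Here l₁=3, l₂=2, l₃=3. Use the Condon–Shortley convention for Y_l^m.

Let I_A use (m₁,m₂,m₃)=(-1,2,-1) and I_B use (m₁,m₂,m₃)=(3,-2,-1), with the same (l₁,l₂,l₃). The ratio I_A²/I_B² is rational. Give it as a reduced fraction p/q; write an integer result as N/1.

l's match ⇒ only the (l;m) 3-j factors differ between A and B.
A: triangle coeff Δ(3,2,3) = 1/3780; Σ_t [2,2]: t=2:+1/16 = 1/16; (3j)²=2/35 [(3 2 3; -1 2 -1)], sign=+1
B: triangle coeff Δ(3,2,3) = 1/3780; Σ_t [0,0]: t=0:+1/96 = 1/96; (3j)²=1/42 [(3 2 3; 3 -2 -1)], sign=+1
I_A²/I_B² = (2/35)/(1/42) = 12/5

12/5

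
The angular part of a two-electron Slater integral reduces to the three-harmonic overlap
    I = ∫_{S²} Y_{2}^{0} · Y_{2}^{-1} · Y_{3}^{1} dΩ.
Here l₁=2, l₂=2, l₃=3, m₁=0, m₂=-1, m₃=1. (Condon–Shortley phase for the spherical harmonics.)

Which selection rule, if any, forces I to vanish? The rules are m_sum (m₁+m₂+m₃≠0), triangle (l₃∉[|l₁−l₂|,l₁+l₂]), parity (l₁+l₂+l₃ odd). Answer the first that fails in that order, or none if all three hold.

m₁+m₂+m₃ = 0 − 1 + 1 = 0  ✓
triangle: |2−2|=0 ≤ l₃=3 ≤ 2+2=4  ✓
parity: l₁+l₂+l₃ = 7 is odd  ✗

parity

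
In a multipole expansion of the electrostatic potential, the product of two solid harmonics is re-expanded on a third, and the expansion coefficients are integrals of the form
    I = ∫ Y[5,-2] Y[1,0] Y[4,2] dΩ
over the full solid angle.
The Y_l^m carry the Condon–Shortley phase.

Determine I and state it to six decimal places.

m-sum 0 ✓  L=10 even ✓  4≤4≤6 ✓
Π(2lᵢ+1) = 11×3×9 = 297
triangle coeff Δ(5,1,4) = 1/495
Σ_t [1,1]: t=1:−1/576 = -1/576
(3j)²=5/99 [(5 1 4; 0 0 0)], sign=-1
Σ_t [1,1]: t=1:−1/1440 = -1/1440
(3j)²=7/165 [(5 1 4; -2 0 2)], sign=-1
⇒ 4πI² = 7/11
I = (+1)√(7/11/(4π)) = 0.22503380

0.225034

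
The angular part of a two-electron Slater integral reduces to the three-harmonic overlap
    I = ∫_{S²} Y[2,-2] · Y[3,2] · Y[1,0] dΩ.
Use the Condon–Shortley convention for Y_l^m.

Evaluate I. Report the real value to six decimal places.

0.184674

m-sum 0 ✓  L=6 even ✓  1≤1≤5 ✓
Π(2lᵢ+1) = 5×7×3 = 105
triangle coeff Δ(2,3,1) = 1/105
Σ_t [2,2]: t=2:+1/4 = 1/4
(3j)²=3/35 [(2 3 1; 0 0 0)], sign=-1
Σ_t [4,4]: t=4:+1/24 = 1/24
(3j)²=1/21 [(2 3 1; -2 2 0)], sign=-1
⇒ 4πI² = 3/7
I = (+1)√(3/7/(4π)) = 0.18467439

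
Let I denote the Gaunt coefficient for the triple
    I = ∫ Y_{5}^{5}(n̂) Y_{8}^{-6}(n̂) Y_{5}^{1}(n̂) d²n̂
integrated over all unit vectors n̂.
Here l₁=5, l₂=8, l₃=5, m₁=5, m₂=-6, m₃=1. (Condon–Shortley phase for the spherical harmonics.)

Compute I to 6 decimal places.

-0.193994

Checks pass: Σm=0; 18 even; l₃=5∈[3,13].
(2·5+1)(2·8+1)(2·5+1) = 2057
Δ: 8! 2! 8! / 19! → 1/37413090
sum: t=3:−1/1036800 t=4:+1/331776 t=5:−1/1036800 = 1/921600
3j²(5 8 5; 0 0 0) = Δ·Π!·Σ² = 490/46189  (sign -1)
sum: t=0:+1/116121600 = 1/116121600
3j²(5 8 5; 5 -6 1) = Δ·Π!·Σ² = 7/323  (sign +1)
combine: 4πI² = 2057·490/46189·7/323 = 37730/79781
take √, sign -1: I = -0.19399419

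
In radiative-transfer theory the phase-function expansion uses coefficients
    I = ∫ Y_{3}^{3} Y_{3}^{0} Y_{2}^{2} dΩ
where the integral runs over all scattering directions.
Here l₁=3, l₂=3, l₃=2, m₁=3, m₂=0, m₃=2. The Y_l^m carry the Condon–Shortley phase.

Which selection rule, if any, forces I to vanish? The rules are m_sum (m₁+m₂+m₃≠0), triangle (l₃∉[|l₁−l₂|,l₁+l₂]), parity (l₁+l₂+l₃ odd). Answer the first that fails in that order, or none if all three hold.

m_sum

Σmᵢ = 5  ✗
l₃∈[|l₁−l₂|,l₁+l₂]=[0,6], have l₃=2
Σlᵢ = 8 ⇒ even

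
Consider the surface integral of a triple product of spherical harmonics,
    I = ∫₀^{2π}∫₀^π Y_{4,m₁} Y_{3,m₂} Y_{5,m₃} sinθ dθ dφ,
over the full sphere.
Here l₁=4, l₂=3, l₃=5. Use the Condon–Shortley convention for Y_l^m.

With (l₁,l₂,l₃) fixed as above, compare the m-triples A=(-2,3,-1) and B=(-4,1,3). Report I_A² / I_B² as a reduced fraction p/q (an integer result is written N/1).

1125/1568

l's match ⇒ only the (l;m) 3-j factors differ between A and B.
A: triangle coeff Δ(4,3,5) = 1/180180; Σ_t [2,2]: t=2:+1/2304 = 1/2304; (3j)²=75/4004 [(4 3 5; -2 3 -1)], sign=+1
B: triangle coeff Δ(4,3,5) = 1/180180; Σ_t [2,2]: t=2:+1/5760 = 1/5760; (3j)²=56/2145 [(4 3 5; -4 1 3)], sign=+1
I_A²/I_B² = (75/4004)/(56/2145) = 1125/1568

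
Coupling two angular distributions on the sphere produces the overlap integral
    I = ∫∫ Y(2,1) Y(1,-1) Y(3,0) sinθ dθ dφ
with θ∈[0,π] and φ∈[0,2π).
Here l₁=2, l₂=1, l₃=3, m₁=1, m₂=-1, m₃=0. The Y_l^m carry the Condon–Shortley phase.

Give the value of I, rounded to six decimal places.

0.143048

m-sum 0 ✓  L=6 even ✓  1≤3≤3 ✓
Π(2lᵢ+1) = 5×3×7 = 105
triangle coeff Δ(2,1,3) = 1/105
Σ_t [0,0]: t=0:+1/4 = 1/4
(3j)²=3/35 [(2 1 3; 0 0 0)], sign=-1
Σ_t [0,0]: t=0:+1/12 = 1/12
(3j)²=1/35 [(2 1 3; 1 -1 0)], sign=-1
⇒ 4πI² = 9/35
I = (+1)√(9/35/(4π)) = 0.14304817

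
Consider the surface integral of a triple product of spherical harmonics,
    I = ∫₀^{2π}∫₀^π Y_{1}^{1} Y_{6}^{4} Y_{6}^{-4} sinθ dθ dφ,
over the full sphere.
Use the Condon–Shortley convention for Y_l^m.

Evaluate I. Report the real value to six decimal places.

m-sum = 1 + 4 − 4 = 1 ≠ 0 ⇒ I = 0

0.000000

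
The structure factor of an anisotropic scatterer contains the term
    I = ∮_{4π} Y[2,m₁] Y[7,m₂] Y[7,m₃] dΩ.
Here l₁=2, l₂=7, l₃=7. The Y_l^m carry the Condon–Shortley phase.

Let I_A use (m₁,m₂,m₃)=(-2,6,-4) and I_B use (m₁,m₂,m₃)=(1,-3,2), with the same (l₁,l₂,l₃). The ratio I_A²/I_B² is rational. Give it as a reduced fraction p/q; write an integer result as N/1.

Same 2,7,7: normalisation and zero-m 3j drop out of the ratio.
A: Δ: 2! 2! 12! / 17! → 1/185640; sum: t=2:+1/159667200 = 1/159667200; 3j²(2 7 7; -2 6 -4) = Δ·Π!·Σ² = 9/1190  (sign -1)
B: Δ: 2! 2! 12! / 17! → 1/185640; sum: t=0:+1/1935360 t=1:−1/4354560 = 1/3483648; 3j²(2 7 7; 1 -3 2) = Δ·Π!·Σ² = 125/12376  (sign -1)
I_A²/I_B² = (9/1190)/(125/12376) = 468/625

468/625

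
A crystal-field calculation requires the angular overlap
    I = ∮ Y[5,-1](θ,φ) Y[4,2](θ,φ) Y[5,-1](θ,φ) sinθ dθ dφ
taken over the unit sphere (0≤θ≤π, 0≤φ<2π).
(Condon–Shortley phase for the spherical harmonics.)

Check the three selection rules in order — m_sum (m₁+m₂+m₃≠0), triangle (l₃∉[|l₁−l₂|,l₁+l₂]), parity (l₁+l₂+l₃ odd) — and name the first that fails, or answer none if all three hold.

m₁+m₂+m₃ = -1 + 2 − 1 = 0  ✓
triangle: |5−4|=1 ≤ l₃=5 ≤ 5+4=9  ✓
parity: l₁+l₂+l₃ = 14 is even  ✓

none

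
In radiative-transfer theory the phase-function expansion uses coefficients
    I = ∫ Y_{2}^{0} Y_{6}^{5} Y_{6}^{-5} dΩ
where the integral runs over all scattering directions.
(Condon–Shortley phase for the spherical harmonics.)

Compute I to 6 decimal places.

0.126157

Checks pass: Σm=0; 14 even; l₃=6∈[4,8].
(2·2+1)(2·6+1)(2·6+1) = 845
Δ: 2! 2! 10! / 15! → 1/90090
sum: t=0:+1/69120 t=1:−1/14400 t=2:+1/69120 = -7/172800
3j²(2 6 6; 0 0 0) = Δ·Π!·Σ² = 14/715  (sign -1)
sum: t=1:−1/3628800 t=2:+1/1451520 = 1/2419200
3j²(2 6 6; 0 5 -5) = Δ·Π!·Σ² = 11/910  (sign -1)
combine: 4πI² = 845·14/715·11/910 = 1/5
take √, sign +1: I = 0.12615663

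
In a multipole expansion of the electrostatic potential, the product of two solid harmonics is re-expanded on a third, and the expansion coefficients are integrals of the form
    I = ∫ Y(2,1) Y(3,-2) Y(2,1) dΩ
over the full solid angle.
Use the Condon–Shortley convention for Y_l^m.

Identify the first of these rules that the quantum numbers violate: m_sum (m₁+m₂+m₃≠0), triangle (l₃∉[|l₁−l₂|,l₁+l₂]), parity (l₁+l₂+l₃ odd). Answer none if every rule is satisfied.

m₁+m₂+m₃ = 1 − 2 + 1 = 0  ✓
triangle: |2−3|=1 ≤ l₃=2 ≤ 2+3=5  ✓
parity: l₁+l₂+l₃ = 7 is odd  ✗

parity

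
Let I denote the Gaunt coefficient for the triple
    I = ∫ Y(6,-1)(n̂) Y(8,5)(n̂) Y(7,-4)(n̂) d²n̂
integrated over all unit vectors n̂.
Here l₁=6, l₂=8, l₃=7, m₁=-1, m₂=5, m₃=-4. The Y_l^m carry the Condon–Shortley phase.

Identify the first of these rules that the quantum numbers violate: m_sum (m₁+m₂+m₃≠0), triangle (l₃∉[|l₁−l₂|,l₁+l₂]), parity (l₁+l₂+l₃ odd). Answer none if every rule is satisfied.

parity

azimuthal sum: -1 + 5 − 4 = 0  ✓
2 ≤ 7 ≤ 14 (triangle on l)  ✓
L = 6 + 8 + 7 = 21 (odd)  ✗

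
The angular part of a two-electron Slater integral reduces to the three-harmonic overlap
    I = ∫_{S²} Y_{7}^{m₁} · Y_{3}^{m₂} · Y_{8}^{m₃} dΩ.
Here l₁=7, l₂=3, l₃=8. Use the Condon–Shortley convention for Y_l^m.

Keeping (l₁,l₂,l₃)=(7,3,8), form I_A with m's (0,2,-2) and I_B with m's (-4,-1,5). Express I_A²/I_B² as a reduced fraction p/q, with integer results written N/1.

l's match ⇒ only the (l;m) 3-j factors differ between A and B.
A: triangle coeff Δ(7,3,8) = 1/5290740; Σ_t [1,2]: t=1:−1/12441600 t=2:+1/7257600 = 1/17418240; (3j)²=125/25194 [(7 3 8; 0 2 -2)], sign=+1
B: triangle coeff Δ(7,3,8) = 1/5290740; Σ_t [0,2]: t=0:+1/319334400 t=1:−1/43545600 t=2:+1/104509440 = -59/5748019200; (3j)²=3481/406980 [(7 3 8; -4 -1 5)], sign=+1
I_A²/I_B² = (125/25194)/(3481/406980) = 26250/45253

26250/45253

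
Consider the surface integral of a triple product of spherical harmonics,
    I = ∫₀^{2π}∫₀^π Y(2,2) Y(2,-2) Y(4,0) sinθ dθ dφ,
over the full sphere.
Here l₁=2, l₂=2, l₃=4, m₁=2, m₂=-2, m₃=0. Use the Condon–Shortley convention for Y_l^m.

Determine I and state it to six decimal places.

m-sum 0 ✓  L=8 even ✓  0≤4≤4 ✓
Π(2lᵢ+1) = 5×5×9 = 225
triangle coeff Δ(2,2,4) = 1/630
Σ_t [0,0]: t=0:+1/16 = 1/16
(3j)²=2/35 [(2 2 4; 0 0 0)], sign=+1
Σ_t [0,0]: t=0:+1/576 = 1/576
(3j)²=1/630 [(2 2 4; 2 -2 0)], sign=+1
⇒ 4πI² = 1/49
I = (+1)√(1/49/(4π)) = 0.04029926

0.040299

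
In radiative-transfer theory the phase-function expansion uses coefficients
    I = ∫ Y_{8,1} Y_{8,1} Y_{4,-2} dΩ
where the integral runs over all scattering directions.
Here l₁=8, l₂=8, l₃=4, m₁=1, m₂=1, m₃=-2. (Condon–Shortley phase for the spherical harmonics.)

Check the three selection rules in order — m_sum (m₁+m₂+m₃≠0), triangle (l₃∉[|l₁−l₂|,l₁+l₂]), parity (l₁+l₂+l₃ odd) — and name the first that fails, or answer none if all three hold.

azimuthal sum: 1 + 1 − 2 = 0  ✓
0 ≤ 4 ≤ 16 (triangle on l)  ✓
L = 8 + 8 + 4 = 20 (even)  ✓

none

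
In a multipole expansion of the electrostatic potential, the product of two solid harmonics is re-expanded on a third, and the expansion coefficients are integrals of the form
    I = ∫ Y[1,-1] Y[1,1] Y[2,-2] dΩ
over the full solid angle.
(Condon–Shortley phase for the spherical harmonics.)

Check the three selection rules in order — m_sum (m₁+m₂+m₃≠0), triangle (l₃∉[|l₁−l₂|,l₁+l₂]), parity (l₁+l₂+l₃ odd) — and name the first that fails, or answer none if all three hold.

m_sum

Σmᵢ = -2  ✗
l₃∈[|l₁−l₂|,l₁+l₂]=[0,2], have l₃=2
Σlᵢ = 4 ⇒ even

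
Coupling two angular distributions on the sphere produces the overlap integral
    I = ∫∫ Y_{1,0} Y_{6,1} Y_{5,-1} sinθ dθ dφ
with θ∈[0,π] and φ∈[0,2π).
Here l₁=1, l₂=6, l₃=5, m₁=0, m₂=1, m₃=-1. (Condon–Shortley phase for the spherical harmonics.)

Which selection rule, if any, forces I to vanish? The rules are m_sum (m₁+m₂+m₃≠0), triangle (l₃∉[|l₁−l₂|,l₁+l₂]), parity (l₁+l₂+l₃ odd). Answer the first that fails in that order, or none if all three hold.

m₁+m₂+m₃ = 0 + 1 − 1 = 0  ✓
triangle: |1−6|=5 ≤ l₃=5 ≤ 1+6=7  ✓
parity: l₁+l₂+l₃ = 12 is even  ✓

none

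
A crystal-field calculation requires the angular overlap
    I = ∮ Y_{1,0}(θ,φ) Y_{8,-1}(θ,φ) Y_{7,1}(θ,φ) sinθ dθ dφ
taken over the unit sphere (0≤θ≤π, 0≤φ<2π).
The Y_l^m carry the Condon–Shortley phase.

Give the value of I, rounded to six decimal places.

m-sum 0 ✓  L=16 even ✓  7≤7≤9 ✓
Π(2lᵢ+1) = 3×17×15 = 765
triangle coeff Δ(1,8,7) = 1/2040
Σ_t [1,1]: t=1:−1/25401600 = -1/25401600
(3j)²=8/255 [(1 8 7; 0 0 0)], sign=+1
Σ_t [1,1]: t=1:−1/29030400 = -1/29030400
(3j)²=21/680 [(1 8 7; 0 -1 1)], sign=-1
⇒ 4πI² = 63/85
I = (-1)√(63/85/(4π)) = -0.24285994

-0.242860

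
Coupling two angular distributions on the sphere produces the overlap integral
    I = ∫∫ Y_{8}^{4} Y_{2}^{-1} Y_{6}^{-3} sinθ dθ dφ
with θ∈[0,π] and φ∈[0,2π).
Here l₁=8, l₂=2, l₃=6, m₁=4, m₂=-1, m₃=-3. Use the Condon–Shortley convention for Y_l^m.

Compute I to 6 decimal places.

m-sum 0 ✓  L=16 even ✓  6≤6≤10 ✓
Π(2lᵢ+1) = 17×5×13 = 1105
triangle coeff Δ(8,2,6) = 1/30940
Σ_t [2,2]: t=2:+1/2073600 = 1/2073600
(3j)²=28/1105 [(8 2 6; 0 0 0)], sign=+1
Σ_t [1,1]: t=1:−1/13063680 = -1/13063680
(3j)²=44/1547 [(8 2 6; 4 -1 -3)], sign=+1
⇒ 4πI² = 176/221
I = (+1)√(176/221/(4π)) = 0.25174176

0.251742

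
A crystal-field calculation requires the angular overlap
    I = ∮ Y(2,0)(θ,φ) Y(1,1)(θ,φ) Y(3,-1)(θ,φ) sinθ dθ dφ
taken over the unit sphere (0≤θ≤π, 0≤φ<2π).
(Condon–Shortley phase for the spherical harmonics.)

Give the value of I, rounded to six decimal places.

Rules hold: Σm=0, L=6 even, 1≤3≤3.
N = 5·3·7 = 105
Δ = 0!·4!·2!/7! = 1/105
Racah Σ t=0..0: t=0:+1/4 = 1/4
⇒ 3j(2 1 3; 0 0 0)² = 3/35, sgn -1
Racah Σ t=0..0: t=0:+1/8 = 1/8
⇒ 3j(2 1 3; 0 1 -1)² = 2/35, sgn +1
4πI² = N·(3j₀)²·(3jₘ)² = 18/35
I = -1·√(0.514286/4π) = -0.20230066

-0.202301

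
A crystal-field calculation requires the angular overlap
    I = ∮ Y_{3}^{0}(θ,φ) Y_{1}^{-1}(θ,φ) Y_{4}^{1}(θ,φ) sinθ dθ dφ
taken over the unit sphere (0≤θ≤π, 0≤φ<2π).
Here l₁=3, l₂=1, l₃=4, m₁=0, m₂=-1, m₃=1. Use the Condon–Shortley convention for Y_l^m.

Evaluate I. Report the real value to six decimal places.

-0.194664

Checks pass: Σm=0; 8 even; l₃=4∈[2,4].
(2·3+1)(2·1+1)(2·4+1) = 189
Δ: 0! 6! 2! / 9! → 1/252
sum: t=0:+1/36 = 1/36
3j²(3 1 4; 0 0 0) = Δ·Π!·Σ² = 4/63  (sign +1)
sum: t=0:+1/72 = 1/72
3j²(3 1 4; 0 -1 1) = Δ·Π!·Σ² = 5/126  (sign -1)
combine: 4πI² = 189·4/63·5/126 = 10/21
take √, sign -1: I = -0.19466390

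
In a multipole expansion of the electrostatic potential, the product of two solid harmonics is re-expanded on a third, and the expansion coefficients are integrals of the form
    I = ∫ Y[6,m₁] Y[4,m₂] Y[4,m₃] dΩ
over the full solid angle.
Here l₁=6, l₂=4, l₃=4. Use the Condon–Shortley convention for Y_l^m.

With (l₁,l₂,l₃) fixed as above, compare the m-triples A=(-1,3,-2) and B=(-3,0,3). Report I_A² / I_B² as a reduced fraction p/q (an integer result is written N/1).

Shared (l₁,l₂,l₃)=(6,4,4): N and (l;000)² cancel in I_A²/I_B².
A: Δ = 6!·6!·2!/15! = 1/1261260; Racah Σ t=5..6: t=5:−1/11520 t=6:+1/86400 = -13/172800; ⇒ 3j(6 4 4; -1 3 -2)² = 13/660, sgn -1
B: Δ = 6!·6!·2!/15! = 1/1261260; Racah Σ t=3..4: t=3:−1/25920 t=4:+1/11520 = 1/20736; ⇒ 3j(6 4 4; -3 0 3)² = 5/429, sgn -1
I_A²/I_B² = (13/660)/(5/429) = 169/100

169/100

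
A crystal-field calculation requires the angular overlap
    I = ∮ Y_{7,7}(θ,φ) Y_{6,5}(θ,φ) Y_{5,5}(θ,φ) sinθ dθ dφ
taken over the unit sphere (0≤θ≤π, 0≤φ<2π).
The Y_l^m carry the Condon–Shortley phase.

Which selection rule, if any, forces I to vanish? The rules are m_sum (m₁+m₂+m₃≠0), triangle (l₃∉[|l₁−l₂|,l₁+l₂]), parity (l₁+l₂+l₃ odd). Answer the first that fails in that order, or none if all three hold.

m₁+m₂+m₃ = 7 + 5 + 5 = 17  ✗
triangle: |7−6|=1 ≤ l₃=5 ≤ 7+6=13
parity: l₁+l₂+l₃ = 18 is even

m_sum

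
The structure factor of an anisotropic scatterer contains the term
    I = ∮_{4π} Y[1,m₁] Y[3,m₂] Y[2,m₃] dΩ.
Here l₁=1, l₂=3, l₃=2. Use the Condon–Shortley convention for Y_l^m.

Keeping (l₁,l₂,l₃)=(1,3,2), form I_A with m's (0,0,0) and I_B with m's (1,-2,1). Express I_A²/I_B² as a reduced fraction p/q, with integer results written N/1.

9/10

l's match ⇒ only the (l;m) 3-j factors differ between A and B.
A: triangle coeff Δ(1,3,2) = 1/105; Σ_t [1,1]: t=1:−1/4 = -1/4; (3j)²=3/35 [(1 3 2; 0 0 0)], sign=-1
B: triangle coeff Δ(1,3,2) = 1/105; Σ_t [0,0]: t=0:+1/12 = 1/12; (3j)²=2/21 [(1 3 2; 1 -2 1)], sign=-1
I_A²/I_B² = (3/35)/(2/21) = 9/10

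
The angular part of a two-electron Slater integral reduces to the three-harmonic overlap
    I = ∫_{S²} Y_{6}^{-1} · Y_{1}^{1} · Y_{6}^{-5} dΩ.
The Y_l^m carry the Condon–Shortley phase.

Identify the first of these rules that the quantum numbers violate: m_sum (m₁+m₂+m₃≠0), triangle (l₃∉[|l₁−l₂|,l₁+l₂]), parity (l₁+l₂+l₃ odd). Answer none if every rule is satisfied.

m₁+m₂+m₃ = -1 + 1 − 5 = -5  ✗
triangle: |6−1|=5 ≤ l₃=6 ≤ 6+1=7
parity: l₁+l₂+l₃ = 13 is odd

m_sum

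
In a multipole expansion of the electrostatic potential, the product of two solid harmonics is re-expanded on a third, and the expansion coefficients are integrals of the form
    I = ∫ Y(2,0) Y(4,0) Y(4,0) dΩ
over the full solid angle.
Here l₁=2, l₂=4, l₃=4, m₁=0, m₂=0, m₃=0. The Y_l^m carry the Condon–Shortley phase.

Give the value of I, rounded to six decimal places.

0.163840

Rules hold: Σm=0, L=10 even, 2≤4≤6.
N = 5·9·9 = 405
Δ = 2!·2!·6!/11! = 1/13860
Racah Σ t=0..2: t=0:+1/192 t=1:−1/36 t=2:+1/192 = -5/288
⇒ 3j(2 4 4; 0 0 0)² = 20/693, sgn -1
(m-triple is (0,0,0) — same symbol as above.)
4πI² = N·(3j₀)²·(3jₘ)² = 2000/5929
I = +1·√(0.337325/4π) = 0.16383977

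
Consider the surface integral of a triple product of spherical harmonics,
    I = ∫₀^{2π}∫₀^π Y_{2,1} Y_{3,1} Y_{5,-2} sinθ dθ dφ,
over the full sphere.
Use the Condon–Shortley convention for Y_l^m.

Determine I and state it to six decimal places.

Checks pass: Σm=0; 10 even; l₃=5∈[1,5].
(2·2+1)(2·3+1)(2·5+1) = 385
Δ: 0! 4! 6! / 11! → 1/2310
sum: t=0:+1/144 = 1/144
3j²(2 3 5; 0 0 0) = Δ·Π!·Σ² = 10/231  (sign -1)
sum: t=0:+1/288 = 1/288
3j²(2 3 5; 1 1 -2) = Δ·Π!·Σ² = 1/22  (sign -1)
combine: 4πI² = 385·10/231·1/22 = 25/33
take √, sign +1: I = 0.24553200

0.245532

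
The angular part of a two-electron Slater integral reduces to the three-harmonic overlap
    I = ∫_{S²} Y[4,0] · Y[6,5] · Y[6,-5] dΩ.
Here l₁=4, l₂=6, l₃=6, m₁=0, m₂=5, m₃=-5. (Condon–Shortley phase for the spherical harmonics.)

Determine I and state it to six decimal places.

0.099563

Rules hold: Σm=0, L=16 even, 2≤6≤10.
N = 9·13·13 = 1521
Δ = 4!·4!·8!/17! = 1/15315300
Racah Σ t=0..4: t=0:+1/829440 t=1:−1/25920 t=2:+1/9216 t=3:−1/25920 t=4:+1/829440 = 7/207360
⇒ 3j(4 6 6; 0 0 0)² = 28/2431, sgn +1
Racah Σ t=3..4: t=3:−1/1451520 t=4:+1/2903040 = -1/2903040
⇒ 3j(4 6 6; 0 5 -5)² = 11/1547, sgn +1
4πI² = N·(3j₀)²·(3jₘ)² = 36/289
I = +1·√(0.124567/4π) = 0.09956287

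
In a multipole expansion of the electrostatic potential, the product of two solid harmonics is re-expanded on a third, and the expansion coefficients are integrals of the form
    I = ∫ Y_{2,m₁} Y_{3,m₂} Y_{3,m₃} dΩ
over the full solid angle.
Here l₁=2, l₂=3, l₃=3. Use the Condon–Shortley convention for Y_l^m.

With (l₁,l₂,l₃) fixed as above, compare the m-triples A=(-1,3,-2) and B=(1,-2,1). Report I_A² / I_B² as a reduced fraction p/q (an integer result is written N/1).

5/3

Shared (l₁,l₂,l₃)=(2,3,3): N and (l;000)² cancel in I_A²/I_B².
A: Δ = 2!·2!·4!/9! = 1/3780; Racah Σ t=2..2: t=2:+1/48 = 1/48; ⇒ 3j(2 3 3; -1 3 -2)² = 5/84, sgn -1
B: Δ = 2!·2!·4!/9! = 1/3780; Racah Σ t=0..1: t=0:+1/12 t=1:−1/48 = 1/16; ⇒ 3j(2 3 3; 1 -2 1)² = 1/28, sgn +1
I_A²/I_B² = (5/84)/(1/28) = 5/3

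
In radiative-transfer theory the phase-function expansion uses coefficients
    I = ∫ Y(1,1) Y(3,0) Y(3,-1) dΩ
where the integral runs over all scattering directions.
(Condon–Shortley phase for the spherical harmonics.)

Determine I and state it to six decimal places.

Σlᵢ=7 odd — θ-integrand is odd under cosθ→−cosθ; I=0

0.000000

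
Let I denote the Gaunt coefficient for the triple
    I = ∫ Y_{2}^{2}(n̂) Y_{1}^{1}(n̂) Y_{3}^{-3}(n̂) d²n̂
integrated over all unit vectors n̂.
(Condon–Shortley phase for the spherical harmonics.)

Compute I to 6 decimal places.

Rules hold: Σm=0, L=6 even, 1≤3≤3.
N = 5·3·7 = 105
Δ = 0!·4!·2!/7! = 1/105
Racah Σ t=0..0: t=0:+1/4 = 1/4
⇒ 3j(2 1 3; 0 0 0)² = 3/35, sgn -1
Racah Σ t=0..0: t=0:+1/48 = 1/48
⇒ 3j(2 1 3; 2 1 -3)² = 1/7, sgn +1
4πI² = N·(3j₀)²·(3jₘ)² = 9/7
I = -1·√(1.28571/4π) = -0.31986543

-0.319865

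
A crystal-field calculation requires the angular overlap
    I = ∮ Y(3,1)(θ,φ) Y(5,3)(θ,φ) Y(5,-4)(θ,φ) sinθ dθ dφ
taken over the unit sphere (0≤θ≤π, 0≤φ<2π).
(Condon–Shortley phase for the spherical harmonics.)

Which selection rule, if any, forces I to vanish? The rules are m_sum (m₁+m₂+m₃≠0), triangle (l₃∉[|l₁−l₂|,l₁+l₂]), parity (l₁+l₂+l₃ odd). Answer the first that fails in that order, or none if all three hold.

parity

azimuthal sum: 1 + 3 − 4 = 0  ✓
2 ≤ 5 ≤ 8 (triangle on l)  ✓
L = 3 + 5 + 5 = 13 (odd)  ✗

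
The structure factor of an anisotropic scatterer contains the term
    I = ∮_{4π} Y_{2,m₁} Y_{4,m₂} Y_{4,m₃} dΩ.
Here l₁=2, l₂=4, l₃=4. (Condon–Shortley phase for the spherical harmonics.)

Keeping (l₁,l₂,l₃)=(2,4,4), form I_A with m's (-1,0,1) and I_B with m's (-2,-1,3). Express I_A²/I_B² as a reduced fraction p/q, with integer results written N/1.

l's match ⇒ only the (l;m) 3-j factors differ between A and B.
A: triangle coeff Δ(2,4,4) = 1/13860; Σ_t [1,2]: t=1:−1/72 t=2:+1/96 = -1/288; (3j)²=1/462 [(2 4 4; -1 0 1)], sign=+1
B: triangle coeff Δ(2,4,4) = 1/13860; Σ_t [2,2]: t=2:+1/480 = 1/480; (3j)²=3/110 [(2 4 4; -2 -1 3)], sign=-1
I_A²/I_B² = (1/462)/(3/110) = 5/63

5/63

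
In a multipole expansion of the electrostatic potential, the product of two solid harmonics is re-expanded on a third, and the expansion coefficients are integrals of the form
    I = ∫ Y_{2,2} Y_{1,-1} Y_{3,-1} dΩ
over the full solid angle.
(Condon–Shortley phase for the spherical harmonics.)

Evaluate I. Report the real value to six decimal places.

Rules hold: Σm=0, L=6 even, 1≤3≤3.
N = 5·3·7 = 105
Δ = 0!·4!·2!/7! = 1/105
Racah Σ t=0..0: t=0:+1/4 = 1/4
⇒ 3j(2 1 3; 0 0 0)² = 3/35, sgn -1
Racah Σ t=0..0: t=0:+1/48 = 1/48
⇒ 3j(2 1 3; 2 -1 -1)² = 1/105, sgn +1
4πI² = N·(3j₀)²·(3jₘ)² = 3/35
I = -1·√(0.0857143/4π) = -0.08258890

-0.082589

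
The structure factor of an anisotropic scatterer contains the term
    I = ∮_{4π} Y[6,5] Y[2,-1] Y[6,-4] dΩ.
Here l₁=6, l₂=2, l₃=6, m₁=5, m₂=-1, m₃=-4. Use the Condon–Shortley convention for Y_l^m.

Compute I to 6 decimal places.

Rules hold: Σm=0, L=14 even, 4≤6≤8.
N = 13·5·13 = 845
Δ = 2!·10!·2!/15! = 1/90090
Racah Σ t=0..2: t=0:+1/69120 t=1:−1/14400 t=2:+1/69120 = -7/172800
⇒ 3j(6 2 6; 0 0 0)² = 14/715, sgn -1
Racah Σ t=0..1: t=0:+1/725760 t=1:−1/7257600 = 1/806400
⇒ 3j(6 2 6; 5 -1 -4)² = 27/910, sgn +1
4πI² = N·(3j₀)²·(3jₘ)² = 27/55
I = -1·√(0.490909/4π) = -0.19764945

-0.197649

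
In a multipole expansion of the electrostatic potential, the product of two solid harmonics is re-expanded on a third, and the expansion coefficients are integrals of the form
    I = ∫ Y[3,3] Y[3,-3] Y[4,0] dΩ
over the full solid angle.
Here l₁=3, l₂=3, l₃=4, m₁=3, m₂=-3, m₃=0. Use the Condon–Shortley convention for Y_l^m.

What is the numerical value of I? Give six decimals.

-0.076935

m-sum 0 ✓  L=10 even ✓  0≤4≤6 ✓
Π(2lᵢ+1) = 7×7×9 = 441
triangle coeff Δ(3,3,4) = 1/34650
Σ_t [0,2]: t=0:+1/72 t=1:−1/16 t=2:+1/72 = -5/144
(3j)²=2/77 [(3 3 4; 0 0 0)], sign=-1
Σ_t [0,0]: t=0:+1/1152 = 1/1152
(3j)²=1/154 [(3 3 4; 3 -3 0)], sign=+1
⇒ 4πI² = 9/121
I = (-1)√(9/121/(4π)) = -0.07693494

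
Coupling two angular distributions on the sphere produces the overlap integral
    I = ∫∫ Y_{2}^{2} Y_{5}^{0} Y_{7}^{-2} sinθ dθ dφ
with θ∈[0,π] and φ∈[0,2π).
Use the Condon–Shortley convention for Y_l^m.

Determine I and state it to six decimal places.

0.127204

m-sum 0 ✓  L=14 even ✓  3≤7≤7 ✓
Π(2lᵢ+1) = 5×11×15 = 825
triangle coeff Δ(2,5,7) = 1/15015
Σ_t [0,0]: t=0:+1/57600 = 1/57600
(3j)²=21/715 [(2 5 7; 0 0 0)], sign=-1
Σ_t [0,0]: t=0:+1/345600 = 1/345600
(3j)²=6/715 [(2 5 7; 2 0 -2)], sign=-1
⇒ 4πI² = 378/1859
I = (+1)√(378/1859/(4π)) = 0.12720415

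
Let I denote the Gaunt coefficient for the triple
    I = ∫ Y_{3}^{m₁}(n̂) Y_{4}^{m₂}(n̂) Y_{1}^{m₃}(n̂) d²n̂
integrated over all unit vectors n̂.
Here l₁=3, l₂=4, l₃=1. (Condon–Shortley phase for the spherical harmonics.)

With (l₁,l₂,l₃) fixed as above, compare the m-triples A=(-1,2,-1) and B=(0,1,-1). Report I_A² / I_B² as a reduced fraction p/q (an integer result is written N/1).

3/2

Shared (l₁,l₂,l₃)=(3,4,1): N and (l;000)² cancel in I_A²/I_B².
A: Δ = 6!·0!·2!/9! = 1/252; Racah Σ t=4..4: t=4:+1/96 = 1/96; ⇒ 3j(3 4 1; -1 2 -1)² = 5/84, sgn +1
B: Δ = 6!·0!·2!/9! = 1/252; Racah Σ t=3..3: t=3:−1/72 = -1/72; ⇒ 3j(3 4 1; 0 1 -1)² = 5/126, sgn -1
I_A²/I_B² = (5/84)/(5/126) = 3/2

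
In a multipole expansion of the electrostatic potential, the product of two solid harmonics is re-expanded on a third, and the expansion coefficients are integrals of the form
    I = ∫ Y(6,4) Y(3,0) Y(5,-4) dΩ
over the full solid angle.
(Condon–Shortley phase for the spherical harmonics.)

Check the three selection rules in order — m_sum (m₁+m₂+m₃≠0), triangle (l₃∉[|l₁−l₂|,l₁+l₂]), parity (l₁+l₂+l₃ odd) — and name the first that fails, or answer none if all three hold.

Σmᵢ = 0  ✓
l₃∈[|l₁−l₂|,l₁+l₂]=[3,9], have l₃=5  ✓
Σlᵢ = 14 ⇒ even  ✓

none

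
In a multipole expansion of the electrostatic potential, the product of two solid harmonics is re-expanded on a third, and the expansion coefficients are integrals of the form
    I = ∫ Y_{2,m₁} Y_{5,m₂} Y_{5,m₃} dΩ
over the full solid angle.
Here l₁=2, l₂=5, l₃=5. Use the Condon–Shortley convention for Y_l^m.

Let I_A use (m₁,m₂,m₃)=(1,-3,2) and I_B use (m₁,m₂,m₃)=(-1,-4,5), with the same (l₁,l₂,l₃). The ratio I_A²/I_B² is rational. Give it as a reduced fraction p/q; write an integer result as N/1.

Same 2,5,5: normalisation and zero-m 3j drop out of the ratio.
A: Δ: 2! 2! 8! / 13! → 1/38610; sum: t=0:+1/2880 t=1:−1/10080 = 1/4032; 3j²(2 5 5; 1 -3 2) = Δ·Π!·Σ² = 10/429  (sign -1)
B: Δ: 2! 2! 8! / 13! → 1/38610; sum: t=1:−1/80640 = -1/80640; 3j²(2 5 5; -1 -4 5) = Δ·Π!·Σ² = 9/286  (sign -1)
I_A²/I_B² = (10/429)/(9/286) = 20/27

20/27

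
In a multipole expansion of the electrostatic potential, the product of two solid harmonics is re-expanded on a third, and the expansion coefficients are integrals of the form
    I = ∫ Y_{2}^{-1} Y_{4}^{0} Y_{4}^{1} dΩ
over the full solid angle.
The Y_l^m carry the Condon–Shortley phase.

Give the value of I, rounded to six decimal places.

-0.044869

Checks pass: Σm=0; 10 even; l₃=4∈[2,6].
(2·2+1)(2·4+1)(2·4+1) = 405
Δ: 2! 2! 6! / 11! → 1/13860
sum: t=0:+1/192 t=1:−1/36 t=2:+1/192 = -5/288
3j²(2 4 4; 0 0 0) = Δ·Π!·Σ² = 20/693  (sign -1)
sum: t=1:−1/72 t=2:+1/96 = -1/288
3j²(2 4 4; -1 0 1) = Δ·Π!·Σ² = 1/462  (sign +1)
combine: 4πI² = 405·20/693·1/462 = 150/5929
take √, sign -1: I = -0.04486937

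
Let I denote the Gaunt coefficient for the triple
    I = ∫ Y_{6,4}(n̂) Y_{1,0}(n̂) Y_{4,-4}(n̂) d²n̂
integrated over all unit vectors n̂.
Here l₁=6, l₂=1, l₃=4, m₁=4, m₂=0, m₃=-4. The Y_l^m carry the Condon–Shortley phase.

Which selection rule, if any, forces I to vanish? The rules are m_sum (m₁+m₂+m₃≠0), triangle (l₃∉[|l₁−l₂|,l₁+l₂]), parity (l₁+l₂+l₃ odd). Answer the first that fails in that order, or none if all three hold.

Σmᵢ = 0  ✓
l₃∈[|l₁−l₂|,l₁+l₂]=[5,7], have l₃=4  ✗
Σlᵢ = 11 ⇒ odd

triangle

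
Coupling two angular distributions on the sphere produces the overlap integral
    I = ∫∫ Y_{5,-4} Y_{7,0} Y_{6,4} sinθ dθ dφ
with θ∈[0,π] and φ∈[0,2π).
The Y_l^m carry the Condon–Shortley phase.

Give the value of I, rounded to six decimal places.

Rules hold: Σm=0, L=18 even, 2≤6≤12.
N = 11·15·13 = 2145
Δ = 6!·4!·8!/19! = 1/174594420
Racah Σ t=1..5: t=1:−1/4147200 t=2:+1/207360 t=3:−1/82944 t=4:+1/207360 t=5:−1/4147200 = -1/345600
⇒ 3j(5 7 6; 0 0 0)² = 420/46189, sgn -1
Racah Σ t=5..6: t=5:−1/4147200 t=6:+1/21772800 = -17/87091200
⇒ 3j(5 7 6; -4 0 4)² = 119/8151, sgn -1
4πI² = N·(3j₀)²·(3jₘ)² = 14700/51623
I = +1·√(0.284757/4π) = 0.15053314

0.150533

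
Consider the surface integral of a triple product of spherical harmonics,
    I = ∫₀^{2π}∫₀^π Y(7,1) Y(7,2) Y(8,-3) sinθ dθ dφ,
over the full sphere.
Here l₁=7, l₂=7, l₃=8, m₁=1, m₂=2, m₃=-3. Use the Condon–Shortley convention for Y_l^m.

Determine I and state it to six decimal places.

-0.059077

Checks pass: Σm=0; 22 even; l₃=8∈[0,14].
(2·7+1)(2·7+1)(2·8+1) = 3825
Δ: 6! 8! 8! / 23! → 1/22086194130
sum: t=0:+1/18289152000 t=1:−1/248832000 t=2:+1/24883200 t=3:−1/11943936 t=4:+1/24883200 t=5:−1/248832000 t=6:+1/18289152000 = -11/975421440
3j²(7 7 8; 0 0 0) = Δ·Π!·Σ² = 1750/289731  (sign -1)
sum: t=1:−1/3483648000 t=2:+1/139345920 t=3:−1/37324800 t=4:+1/49766400 t=5:−1/348364800 t=6:+1/20901888000 = -11/4180377600
3j²(7 7 8; 1 2 -3) = Δ·Π!·Σ² = 550/289731  (sign +1)
combine: 4πI² = 3825·1750/289731·550/289731 = 24062500/548653937
take √, sign -1: I = -0.05907670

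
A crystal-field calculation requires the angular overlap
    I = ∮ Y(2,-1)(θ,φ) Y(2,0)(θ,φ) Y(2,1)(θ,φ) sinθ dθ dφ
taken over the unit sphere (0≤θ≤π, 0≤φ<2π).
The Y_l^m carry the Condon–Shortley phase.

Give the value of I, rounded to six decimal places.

-0.090112

Rules hold: Σm=0, L=6 even, 0≤2≤4.
N = 5·5·5 = 125
Δ = 2!·2!·2!/7! = 1/630
Racah Σ t=0..2: t=0:+1/8 t=1:−1/1 t=2:+1/8 = -3/4
⇒ 3j(2 2 2; 0 0 0)² = 2/35, sgn -1
Racah Σ t=1..2: t=1:−1/2 t=2:+1/4 = -1/4
⇒ 3j(2 2 2; -1 0 1)² = 1/70, sgn +1
4πI² = N·(3j₀)²·(3jₘ)² = 5/49
I = -1·√(0.102041/4π) = -0.09011188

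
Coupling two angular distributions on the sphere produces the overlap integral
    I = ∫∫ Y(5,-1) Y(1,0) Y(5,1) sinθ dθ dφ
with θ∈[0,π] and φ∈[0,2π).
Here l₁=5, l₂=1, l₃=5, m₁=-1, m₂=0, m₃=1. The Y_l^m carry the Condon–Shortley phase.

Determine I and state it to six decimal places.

0.000000

l₁+l₂+l₃=11 is odd: 3j(l;000)=0 ⇒ I=0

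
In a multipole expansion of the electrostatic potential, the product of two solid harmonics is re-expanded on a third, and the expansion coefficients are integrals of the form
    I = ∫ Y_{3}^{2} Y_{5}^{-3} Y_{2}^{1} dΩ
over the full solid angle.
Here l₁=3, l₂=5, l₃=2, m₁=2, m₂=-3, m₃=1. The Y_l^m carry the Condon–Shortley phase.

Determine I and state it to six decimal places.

Rules hold: Σm=0, L=10 even, 2≤2≤8.
N = 7·11·5 = 385
Δ = 6!·0!·4!/11! = 1/2310
Racah Σ t=3..3: t=3:−1/144 = -1/144
⇒ 3j(3 5 2; 0 0 0)² = 10/231, sgn -1
Racah Σ t=1..1: t=1:−1/720 = -1/720
⇒ 3j(3 5 2; 2 -3 1)² = 8/165, sgn +1
4πI² = N·(3j₀)²·(3jₘ)² = 80/99
I = -1·√(0.808081/4π) = -0.25358436

-0.253584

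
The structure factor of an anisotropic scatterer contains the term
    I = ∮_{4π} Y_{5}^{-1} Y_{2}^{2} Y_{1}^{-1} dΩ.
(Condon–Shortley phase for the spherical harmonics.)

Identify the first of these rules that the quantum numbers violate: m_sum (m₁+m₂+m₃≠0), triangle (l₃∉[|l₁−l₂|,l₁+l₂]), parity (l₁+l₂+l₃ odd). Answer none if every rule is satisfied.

triangle

Σmᵢ = 0  ✓
l₃∈[|l₁−l₂|,l₁+l₂]=[3,7], have l₃=1  ✗
Σlᵢ = 8 ⇒ even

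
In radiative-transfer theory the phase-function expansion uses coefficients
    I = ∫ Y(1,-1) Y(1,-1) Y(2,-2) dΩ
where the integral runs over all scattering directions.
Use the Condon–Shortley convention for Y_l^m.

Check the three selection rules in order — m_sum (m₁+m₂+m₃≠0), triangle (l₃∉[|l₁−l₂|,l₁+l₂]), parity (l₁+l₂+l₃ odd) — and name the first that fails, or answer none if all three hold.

Σmᵢ = -4  ✗
l₃∈[|l₁−l₂|,l₁+l₂]=[0,2], have l₃=2
Σlᵢ = 4 ⇒ even

m_sum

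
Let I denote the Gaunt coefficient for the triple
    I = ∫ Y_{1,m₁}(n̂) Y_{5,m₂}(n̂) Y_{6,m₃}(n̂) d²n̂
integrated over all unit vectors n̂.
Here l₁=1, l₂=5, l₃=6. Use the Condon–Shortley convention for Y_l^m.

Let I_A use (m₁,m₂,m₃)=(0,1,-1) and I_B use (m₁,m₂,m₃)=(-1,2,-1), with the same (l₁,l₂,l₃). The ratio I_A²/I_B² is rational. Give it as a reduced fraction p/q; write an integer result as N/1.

7/2

Shared (l₁,l₂,l₃)=(1,5,6): N and (l;000)² cancel in I_A²/I_B².
A: Δ = 0!·2!·10!/13! = 1/858; Racah Σ t=0..0: t=0:+1/17280 = 1/17280; ⇒ 3j(1 5 6; 0 1 -1)² = 35/858, sgn -1
B: Δ = 0!·2!·10!/13! = 1/858; Racah Σ t=0..0: t=0:+1/60480 = 1/60480; ⇒ 3j(1 5 6; -1 2 -1)² = 5/429, sgn -1
I_A²/I_B² = (35/858)/(5/429) = 7/2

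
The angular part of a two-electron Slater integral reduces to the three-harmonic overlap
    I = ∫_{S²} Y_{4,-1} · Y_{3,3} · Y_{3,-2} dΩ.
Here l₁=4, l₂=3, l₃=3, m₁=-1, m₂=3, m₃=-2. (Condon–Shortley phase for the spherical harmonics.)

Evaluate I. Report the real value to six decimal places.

0.140463

Rules hold: Σm=0, L=10 even, 1≤3≤7.
N = 9·7·7 = 441
Δ = 4!·4!·2!/11! = 1/34650
Racah Σ t=1..3: t=1:−1/72 t=2:+1/16 t=3:−1/72 = 5/144
⇒ 3j(4 3 3; 0 0 0)² = 2/77, sgn -1
Racah Σ t=4..4: t=4:+1/288 = 1/288
⇒ 3j(4 3 3; -1 3 -2)² = 5/231, sgn -1
4πI² = N·(3j₀)²·(3jₘ)² = 30/121
I = +1·√(0.247934/4π) = 0.14046335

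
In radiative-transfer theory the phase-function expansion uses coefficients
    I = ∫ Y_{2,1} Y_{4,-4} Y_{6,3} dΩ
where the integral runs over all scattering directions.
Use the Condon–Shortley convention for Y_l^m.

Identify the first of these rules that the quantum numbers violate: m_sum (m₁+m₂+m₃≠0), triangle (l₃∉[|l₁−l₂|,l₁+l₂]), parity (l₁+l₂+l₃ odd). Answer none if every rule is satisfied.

m₁+m₂+m₃ = 1 − 4 + 3 = 0  ✓
triangle: |2−4|=2 ≤ l₃=6 ≤ 2+4=6  ✓
parity: l₁+l₂+l₃ = 12 is even  ✓

none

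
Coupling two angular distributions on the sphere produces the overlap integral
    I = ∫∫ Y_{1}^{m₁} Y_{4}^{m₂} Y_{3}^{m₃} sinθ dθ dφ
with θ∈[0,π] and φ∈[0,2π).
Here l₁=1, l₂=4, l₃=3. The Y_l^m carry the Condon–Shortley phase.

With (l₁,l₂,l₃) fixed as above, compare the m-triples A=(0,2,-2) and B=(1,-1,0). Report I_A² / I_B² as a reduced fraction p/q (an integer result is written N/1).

Shared (l₁,l₂,l₃)=(1,4,3): N and (l;000)² cancel in I_A²/I_B².
A: Δ = 2!·0!·6!/9! = 1/252; Racah Σ t=1..1: t=1:−1/120 = -1/120; ⇒ 3j(1 4 3; 0 2 -2)² = 1/21, sgn +1
B: Δ = 2!·0!·6!/9! = 1/252; Racah Σ t=0..0: t=0:+1/72 = 1/72; ⇒ 3j(1 4 3; 1 -1 0)² = 5/126, sgn -1
I_A²/I_B² = (1/21)/(5/126) = 6/5

6/5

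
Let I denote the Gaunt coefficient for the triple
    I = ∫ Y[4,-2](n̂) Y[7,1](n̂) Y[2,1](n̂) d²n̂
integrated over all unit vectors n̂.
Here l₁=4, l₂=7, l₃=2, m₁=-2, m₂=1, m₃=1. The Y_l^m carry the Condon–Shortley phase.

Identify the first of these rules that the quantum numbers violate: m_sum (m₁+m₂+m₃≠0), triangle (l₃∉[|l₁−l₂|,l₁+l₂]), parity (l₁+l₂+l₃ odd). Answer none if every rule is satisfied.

m₁+m₂+m₃ = -2 + 1 + 1 = 0  ✓
triangle: |4−7|=3 ≤ l₃=2 ≤ 4+7=11  ✗
parity: l₁+l₂+l₃ = 13 is odd

triangle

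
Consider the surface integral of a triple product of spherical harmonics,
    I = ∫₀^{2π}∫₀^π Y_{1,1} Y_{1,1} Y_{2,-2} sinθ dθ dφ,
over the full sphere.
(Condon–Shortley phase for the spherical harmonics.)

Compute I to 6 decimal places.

0.309019

Rules hold: Σm=0, L=4 even, 0≤2≤2.
N = 3·3·5 = 45
Δ = 0!·2!·2!/5! = 1/30
Racah Σ t=0..0: t=0:+1/1 = 1/1
⇒ 3j(1 1 2; 0 0 0)² = 2/15, sgn +1
Racah Σ t=0..0: t=0:+1/4 = 1/4
⇒ 3j(1 1 2; 1 1 -2)² = 1/5, sgn +1
4πI² = N·(3j₀)²·(3jₘ)² = 6/5
I = +1·√(1.2/4π) = 0.30901936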